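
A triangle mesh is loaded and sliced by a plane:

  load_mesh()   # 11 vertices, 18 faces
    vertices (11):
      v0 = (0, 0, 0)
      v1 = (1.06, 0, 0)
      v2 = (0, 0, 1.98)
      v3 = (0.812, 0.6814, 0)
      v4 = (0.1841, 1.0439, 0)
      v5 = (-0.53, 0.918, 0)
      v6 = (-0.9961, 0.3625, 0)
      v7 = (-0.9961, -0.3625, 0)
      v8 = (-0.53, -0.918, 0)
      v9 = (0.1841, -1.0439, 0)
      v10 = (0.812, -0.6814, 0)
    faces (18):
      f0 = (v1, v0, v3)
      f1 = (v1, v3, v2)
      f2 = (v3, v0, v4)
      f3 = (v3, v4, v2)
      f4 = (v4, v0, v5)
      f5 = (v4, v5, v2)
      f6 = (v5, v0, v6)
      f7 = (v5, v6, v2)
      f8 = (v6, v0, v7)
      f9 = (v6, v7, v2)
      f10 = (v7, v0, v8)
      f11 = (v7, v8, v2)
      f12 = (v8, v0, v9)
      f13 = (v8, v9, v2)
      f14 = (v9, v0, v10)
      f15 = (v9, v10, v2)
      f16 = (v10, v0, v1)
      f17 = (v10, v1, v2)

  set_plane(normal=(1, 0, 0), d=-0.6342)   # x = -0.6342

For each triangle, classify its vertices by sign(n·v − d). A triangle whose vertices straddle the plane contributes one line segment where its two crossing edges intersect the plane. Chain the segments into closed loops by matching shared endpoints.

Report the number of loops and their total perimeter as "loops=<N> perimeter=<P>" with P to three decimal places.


Straddling triangles (6 of 18):
  (v5,v0,v6) [++-] → (-0.6342, 0.230798, 0)–(-0.6342, 0.793814, 0)  len=0.5630
  (v5,v6,v2) [+-+] → (-0.6342, 0.793814, 0)–(-0.6342, 0.230798, 0.719368)  len=0.9135
  (v6,v0,v7) [-+-] → (-0.6342, 0.230798, 0)–(-0.6342, -0.230798, 0)  len=0.4616
  (v6,v7,v2) [--+] → (-0.6342, -0.230798, 0.719368)–(-0.6342, 0.230798, 0.719368)  len=0.4616
  (v7,v0,v8) [-++] → (-0.6342, -0.230798, 0)–(-0.6342, -0.793814, 0)  len=0.5630
  (v7,v8,v2) [-++] → (-0.6342, -0.793814, 0)–(-0.6342, -0.230798, 0.719368)  len=0.9135

Chained into 1 loop(s):
  loop 1: 6 segments, perimeter = 3.8762
Total perimeter = 3.876

loops=1 perimeter=3.876


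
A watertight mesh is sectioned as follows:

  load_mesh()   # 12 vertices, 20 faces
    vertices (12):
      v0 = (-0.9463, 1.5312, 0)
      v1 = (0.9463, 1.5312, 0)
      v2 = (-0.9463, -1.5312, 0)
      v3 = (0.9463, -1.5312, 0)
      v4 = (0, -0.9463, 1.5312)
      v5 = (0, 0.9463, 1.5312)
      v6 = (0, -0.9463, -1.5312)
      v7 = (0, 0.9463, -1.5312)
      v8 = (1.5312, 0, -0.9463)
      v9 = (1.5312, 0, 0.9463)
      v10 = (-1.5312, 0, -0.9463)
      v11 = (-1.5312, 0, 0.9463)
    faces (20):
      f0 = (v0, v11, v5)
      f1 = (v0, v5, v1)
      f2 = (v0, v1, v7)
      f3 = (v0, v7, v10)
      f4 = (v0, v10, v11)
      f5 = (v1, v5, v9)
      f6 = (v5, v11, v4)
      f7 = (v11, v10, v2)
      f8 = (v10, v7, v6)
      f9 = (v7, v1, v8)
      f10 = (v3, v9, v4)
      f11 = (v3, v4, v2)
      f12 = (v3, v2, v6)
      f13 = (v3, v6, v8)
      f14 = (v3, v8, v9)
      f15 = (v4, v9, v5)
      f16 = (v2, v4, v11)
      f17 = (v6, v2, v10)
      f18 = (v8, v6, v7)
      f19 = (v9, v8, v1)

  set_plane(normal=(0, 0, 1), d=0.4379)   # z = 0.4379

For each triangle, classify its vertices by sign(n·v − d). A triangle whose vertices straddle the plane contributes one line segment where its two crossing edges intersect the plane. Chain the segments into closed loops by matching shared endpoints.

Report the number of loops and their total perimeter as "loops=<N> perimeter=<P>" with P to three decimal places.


loops=1 perimeter=9.287

Straddling triangles (10 of 20):
  (v0,v11,v5) [-++] → (-1.21696, 0.822638, 0.4379)–(-0.675673, 1.36393, 0.4379)  len=0.7655
  (v0,v5,v1) [-+-] → (-0.675673, 1.36393, 0.4379)–(0.675673, 1.36393, 0.4379)  len=1.3513
  (v0,v10,v11) [--+] → (-1.5312, 0, 0.4379)–(-1.21696, 0.822638, 0.4379)  len=0.8806
  (v1,v5,v9) [-++] → (0.675673, 1.36393, 0.4379)–(1.21696, 0.822638, 0.4379)  len=0.7655
  (v11,v10,v2) [+--] → (-1.5312, 0, 0.4379)–(-1.21696, -0.822638, 0.4379)  len=0.8806
  (v3,v9,v4) [-++] → (1.21696, -0.822638, 0.4379)–(0.675673, -1.36393, 0.4379)  len=0.7655
  (v3,v4,v2) [-+-] → (0.675673, -1.36393, 0.4379)–(-0.675673, -1.36393, 0.4379)  len=1.3513
  (v3,v8,v9) [--+] → (1.5312, 0, 0.4379)–(1.21696, -0.822638, 0.4379)  len=0.8806
  (v2,v4,v11) [-++] → (-0.675673, -1.36393, 0.4379)–(-1.21696, -0.822638, 0.4379)  len=0.7655
  (v9,v8,v1) [+--] → (1.5312, 0, 0.4379)–(1.21696, 0.822638, 0.4379)  len=0.8806

Chained into 1 loop(s):
  loop 1: 10 segments, perimeter = 9.2871
Total perimeter = 9.287


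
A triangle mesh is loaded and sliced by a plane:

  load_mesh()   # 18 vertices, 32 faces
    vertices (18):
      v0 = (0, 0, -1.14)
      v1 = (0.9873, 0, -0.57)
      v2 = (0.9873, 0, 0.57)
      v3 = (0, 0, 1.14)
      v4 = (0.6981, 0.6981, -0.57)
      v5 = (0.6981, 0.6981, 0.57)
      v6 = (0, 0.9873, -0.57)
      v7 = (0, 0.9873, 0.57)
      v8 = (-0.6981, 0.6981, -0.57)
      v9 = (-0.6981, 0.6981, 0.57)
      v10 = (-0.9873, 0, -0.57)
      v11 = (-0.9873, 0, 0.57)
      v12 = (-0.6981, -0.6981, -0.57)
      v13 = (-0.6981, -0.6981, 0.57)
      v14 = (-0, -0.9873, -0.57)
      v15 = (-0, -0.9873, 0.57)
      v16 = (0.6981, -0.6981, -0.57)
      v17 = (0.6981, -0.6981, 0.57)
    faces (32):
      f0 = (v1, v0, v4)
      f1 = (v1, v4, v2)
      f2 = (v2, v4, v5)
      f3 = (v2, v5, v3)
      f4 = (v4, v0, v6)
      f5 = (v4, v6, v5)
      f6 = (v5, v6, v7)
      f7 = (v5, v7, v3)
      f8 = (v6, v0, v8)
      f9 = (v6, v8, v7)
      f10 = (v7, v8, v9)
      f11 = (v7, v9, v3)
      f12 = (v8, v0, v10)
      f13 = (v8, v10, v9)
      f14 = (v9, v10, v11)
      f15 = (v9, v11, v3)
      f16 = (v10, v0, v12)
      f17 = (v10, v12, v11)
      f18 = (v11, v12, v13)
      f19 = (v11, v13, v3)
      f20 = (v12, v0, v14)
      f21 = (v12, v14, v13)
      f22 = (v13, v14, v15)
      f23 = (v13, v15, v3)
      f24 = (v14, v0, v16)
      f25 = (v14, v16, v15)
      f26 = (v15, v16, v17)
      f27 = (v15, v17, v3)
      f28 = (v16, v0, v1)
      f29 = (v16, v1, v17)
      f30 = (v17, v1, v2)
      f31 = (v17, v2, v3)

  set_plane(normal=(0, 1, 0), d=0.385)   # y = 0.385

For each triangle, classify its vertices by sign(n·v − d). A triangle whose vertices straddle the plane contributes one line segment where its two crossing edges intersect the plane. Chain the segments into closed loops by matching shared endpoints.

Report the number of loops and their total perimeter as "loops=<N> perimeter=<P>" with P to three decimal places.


loops=1 perimeter=5.909

Straddling triangles (12 of 32):
  (v1,v0,v4) [--+] → (0.385, 0.385, -0.825647)–(0.827807, 0.385, -0.57)  len=0.5113
  (v1,v4,v2) [-+-] → (0.827807, 0.385, -0.57)–(0.827807, 0.385, -0.0587065)  len=0.5113
  (v2,v4,v5) [-++] → (0.827807, 0.385, -0.0587065)–(0.827807, 0.385, 0.57)  len=0.6287
  (v2,v5,v3) [-+-] → (0.827807, 0.385, 0.57)–(0.385, 0.385, 0.825647)  len=0.5113
  (v4,v0,v6) [+-+] → (0.385, 0.385, -0.825647)–(0, 0.385, -0.917727)  len=0.3959
  (v5,v7,v3) [++-] → (0, 0.385, 0.917727)–(0.385, 0.385, 0.825647)  len=0.3959
  (v6,v0,v8) [+-+] → (0, 0.385, -0.917727)–(-0.385, 0.385, -0.825647)  len=0.3959
  (v7,v9,v3) [++-] → (-0.385, 0.385, 0.825647)–(0, 0.385, 0.917727)  len=0.3959
  (v8,v0,v10) [+--] → (-0.385, 0.385, -0.825647)–(-0.827807, 0.385, -0.57)  len=0.5113
  (v8,v10,v9) [+-+] → (-0.827807, 0.385, -0.57)–(-0.827807, 0.385, 0.0587065)  len=0.6287
  (v9,v10,v11) [+--] → (-0.827807, 0.385, 0.0587065)–(-0.827807, 0.385, 0.57)  len=0.5113
  (v9,v11,v3) [+--] → (-0.827807, 0.385, 0.57)–(-0.385, 0.385, 0.825647)  len=0.5113

Chained into 1 loop(s):
  loop 1: 12 segments, perimeter = 5.9087
Total perimeter = 5.909


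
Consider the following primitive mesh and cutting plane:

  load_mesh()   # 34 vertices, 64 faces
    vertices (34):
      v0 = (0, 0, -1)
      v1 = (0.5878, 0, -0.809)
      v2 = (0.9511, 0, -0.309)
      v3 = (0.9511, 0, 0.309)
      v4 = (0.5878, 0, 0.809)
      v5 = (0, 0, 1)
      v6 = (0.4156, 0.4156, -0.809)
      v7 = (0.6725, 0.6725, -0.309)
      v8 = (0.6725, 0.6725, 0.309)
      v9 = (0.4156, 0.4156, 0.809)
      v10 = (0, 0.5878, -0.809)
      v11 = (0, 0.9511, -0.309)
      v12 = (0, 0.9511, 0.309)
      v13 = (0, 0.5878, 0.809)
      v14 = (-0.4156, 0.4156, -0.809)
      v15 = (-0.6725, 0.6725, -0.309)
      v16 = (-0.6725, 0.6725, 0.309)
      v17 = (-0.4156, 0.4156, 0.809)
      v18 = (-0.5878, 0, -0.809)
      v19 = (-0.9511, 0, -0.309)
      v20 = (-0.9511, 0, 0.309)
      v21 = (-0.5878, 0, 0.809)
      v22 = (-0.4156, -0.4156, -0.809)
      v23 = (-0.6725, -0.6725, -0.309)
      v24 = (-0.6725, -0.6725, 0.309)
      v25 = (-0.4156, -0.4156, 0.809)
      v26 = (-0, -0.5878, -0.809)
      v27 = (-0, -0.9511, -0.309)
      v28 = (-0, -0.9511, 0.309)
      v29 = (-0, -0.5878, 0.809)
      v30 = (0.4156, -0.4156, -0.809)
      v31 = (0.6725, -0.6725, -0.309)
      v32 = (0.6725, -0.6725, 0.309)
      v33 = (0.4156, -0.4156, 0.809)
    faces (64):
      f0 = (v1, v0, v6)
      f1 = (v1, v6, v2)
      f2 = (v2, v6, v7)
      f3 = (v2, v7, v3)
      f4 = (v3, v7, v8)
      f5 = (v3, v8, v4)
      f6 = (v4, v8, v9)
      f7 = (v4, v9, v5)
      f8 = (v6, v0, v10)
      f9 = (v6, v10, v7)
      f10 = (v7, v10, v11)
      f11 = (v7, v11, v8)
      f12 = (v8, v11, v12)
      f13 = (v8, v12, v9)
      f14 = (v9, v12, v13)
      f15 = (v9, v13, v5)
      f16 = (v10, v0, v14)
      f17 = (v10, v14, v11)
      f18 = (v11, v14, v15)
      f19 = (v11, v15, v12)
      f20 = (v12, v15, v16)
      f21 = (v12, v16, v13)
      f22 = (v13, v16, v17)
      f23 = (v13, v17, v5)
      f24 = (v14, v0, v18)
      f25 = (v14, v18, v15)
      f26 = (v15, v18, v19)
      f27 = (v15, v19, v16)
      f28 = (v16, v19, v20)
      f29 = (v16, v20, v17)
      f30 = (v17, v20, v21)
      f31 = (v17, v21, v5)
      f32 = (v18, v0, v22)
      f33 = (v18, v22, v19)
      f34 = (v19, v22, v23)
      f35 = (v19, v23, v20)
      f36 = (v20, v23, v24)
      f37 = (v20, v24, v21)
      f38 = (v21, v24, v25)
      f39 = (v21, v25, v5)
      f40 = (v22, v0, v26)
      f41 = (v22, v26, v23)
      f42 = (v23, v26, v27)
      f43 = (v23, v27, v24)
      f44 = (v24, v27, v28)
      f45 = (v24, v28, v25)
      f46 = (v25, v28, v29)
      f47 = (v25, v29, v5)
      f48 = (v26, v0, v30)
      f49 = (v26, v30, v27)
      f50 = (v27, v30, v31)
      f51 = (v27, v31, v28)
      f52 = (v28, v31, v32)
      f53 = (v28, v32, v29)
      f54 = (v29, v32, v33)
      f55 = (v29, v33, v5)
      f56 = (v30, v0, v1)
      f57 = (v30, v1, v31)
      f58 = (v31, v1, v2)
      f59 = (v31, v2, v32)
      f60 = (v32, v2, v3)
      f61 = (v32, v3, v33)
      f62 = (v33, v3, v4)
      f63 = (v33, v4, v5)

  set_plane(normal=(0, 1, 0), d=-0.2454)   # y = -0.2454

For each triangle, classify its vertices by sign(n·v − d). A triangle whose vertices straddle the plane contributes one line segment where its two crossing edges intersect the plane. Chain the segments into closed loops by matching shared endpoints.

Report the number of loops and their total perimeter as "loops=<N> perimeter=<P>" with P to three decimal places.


loops=1 perimeter=5.711

Straddling triangles (20 of 64):
  (v18,v0,v22) [++-] → (-0.2454, -0.2454, -0.88722)–(-0.486121, -0.2454, -0.809)  len=0.2531
  (v18,v22,v19) [+-+] → (-0.486121, -0.2454, -0.809)–(-0.634902, -0.2454, -0.604236)  len=0.2531
  (v19,v22,v23) [+--] → (-0.634902, -0.2454, -0.604236)–(-0.849437, -0.2454, -0.309)  len=0.3650
  (v19,v23,v20) [+-+] → (-0.849437, -0.2454, -0.309)–(-0.849437, -0.2454, 0.0834874)  len=0.3925
  (v20,v23,v24) [+--] → (-0.849437, -0.2454, 0.0834874)–(-0.849437, -0.2454, 0.309)  len=0.2255
  (v20,v24,v21) [+-+] → (-0.849437, -0.2454, 0.309)–(-0.618708, -0.2454, 0.626546)  len=0.3925
  (v21,v24,v25) [+--] → (-0.618708, -0.2454, 0.626546)–(-0.486121, -0.2454, 0.809)  len=0.2255
  (v21,v25,v5) [+-+] → (-0.486121, -0.2454, 0.809)–(-0.2454, -0.2454, 0.88722)  len=0.2531
  (v22,v0,v26) [-+-] → (-0.2454, -0.2454, -0.88722)–(0, -0.2454, -0.92026)  len=0.2476
  (v25,v29,v5) [--+] → (0, -0.2454, 0.92026)–(-0.2454, -0.2454, 0.88722)  len=0.2476
  (v26,v0,v30) [-+-] → (0, -0.2454, -0.92026)–(0.2454, -0.2454, -0.88722)  len=0.2476
  (v29,v33,v5) [--+] → (0.2454, -0.2454, 0.88722)–(0, -0.2454, 0.92026)  len=0.2476
  (v30,v0,v1) [-++] → (0.2454, -0.2454, -0.88722)–(0.486121, -0.2454, -0.809)  len=0.2531
  (v30,v1,v31) [-+-] → (0.486121, -0.2454, -0.809)–(0.618708, -0.2454, -0.626546)  len=0.2255
  (v31,v1,v2) [-++] → (0.618708, -0.2454, -0.626546)–(0.849437, -0.2454, -0.309)  len=0.3925
  (v31,v2,v32) [-+-] → (0.849437, -0.2454, -0.309)–(0.849437, -0.2454, -0.0834874)  len=0.2255
  (v32,v2,v3) [-++] → (0.849437, -0.2454, -0.0834874)–(0.849437, -0.2454, 0.309)  len=0.3925
  (v32,v3,v33) [-+-] → (0.849437, -0.2454, 0.309)–(0.634902, -0.2454, 0.604236)  len=0.3650
  (v33,v3,v4) [-++] → (0.634902, -0.2454, 0.604236)–(0.486121, -0.2454, 0.809)  len=0.2531
  (v33,v4,v5) [-++] → (0.486121, -0.2454, 0.809)–(0.2454, -0.2454, 0.88722)  len=0.2531

Chained into 1 loop(s):
  loop 1: 20 segments, perimeter = 5.7111
Total perimeter = 5.711


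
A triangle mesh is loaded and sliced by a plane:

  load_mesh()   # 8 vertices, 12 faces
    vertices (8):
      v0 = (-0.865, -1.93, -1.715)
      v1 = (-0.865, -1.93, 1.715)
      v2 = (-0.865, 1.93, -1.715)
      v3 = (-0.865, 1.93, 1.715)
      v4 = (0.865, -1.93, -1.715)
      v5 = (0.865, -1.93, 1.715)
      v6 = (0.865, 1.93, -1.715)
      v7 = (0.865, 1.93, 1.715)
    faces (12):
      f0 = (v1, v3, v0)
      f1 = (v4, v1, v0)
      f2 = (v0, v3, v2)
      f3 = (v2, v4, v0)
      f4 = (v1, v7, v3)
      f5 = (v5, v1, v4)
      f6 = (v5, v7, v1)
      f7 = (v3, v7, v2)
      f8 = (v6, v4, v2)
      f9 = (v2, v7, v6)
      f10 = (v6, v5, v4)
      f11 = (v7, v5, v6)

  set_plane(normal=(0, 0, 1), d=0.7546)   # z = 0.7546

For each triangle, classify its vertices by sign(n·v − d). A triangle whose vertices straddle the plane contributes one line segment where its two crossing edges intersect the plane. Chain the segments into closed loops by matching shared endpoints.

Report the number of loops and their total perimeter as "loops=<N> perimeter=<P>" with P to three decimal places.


loops=1 perimeter=11.180

Straddling triangles (8 of 12):
  (v1,v3,v0) [++-] → (-0.865, 0.8492, 0.7546)–(-0.865, -1.93, 0.7546)  len=2.7792
  (v4,v1,v0) [-+-] → (-0.3806, -1.93, 0.7546)–(-0.865, -1.93, 0.7546)  len=0.4844
  (v0,v3,v2) [-+-] → (-0.865, 0.8492, 0.7546)–(-0.865, 1.93, 0.7546)  len=1.0808
  (v5,v1,v4) [++-] → (-0.3806, -1.93, 0.7546)–(0.865, -1.93, 0.7546)  len=1.2456
  (v3,v7,v2) [++-] → (0.3806, 1.93, 0.7546)–(-0.865, 1.93, 0.7546)  len=1.2456
  (v2,v7,v6) [-+-] → (0.3806, 1.93, 0.7546)–(0.865, 1.93, 0.7546)  len=0.4844
  (v6,v5,v4) [-+-] → (0.865, -0.8492, 0.7546)–(0.865, -1.93, 0.7546)  len=1.0808
  (v7,v5,v6) [++-] → (0.865, -0.8492, 0.7546)–(0.865, 1.93, 0.7546)  len=2.7792

Chained into 1 loop(s):
  loop 1: 8 segments, perimeter = 11.1800
Total perimeter = 11.180


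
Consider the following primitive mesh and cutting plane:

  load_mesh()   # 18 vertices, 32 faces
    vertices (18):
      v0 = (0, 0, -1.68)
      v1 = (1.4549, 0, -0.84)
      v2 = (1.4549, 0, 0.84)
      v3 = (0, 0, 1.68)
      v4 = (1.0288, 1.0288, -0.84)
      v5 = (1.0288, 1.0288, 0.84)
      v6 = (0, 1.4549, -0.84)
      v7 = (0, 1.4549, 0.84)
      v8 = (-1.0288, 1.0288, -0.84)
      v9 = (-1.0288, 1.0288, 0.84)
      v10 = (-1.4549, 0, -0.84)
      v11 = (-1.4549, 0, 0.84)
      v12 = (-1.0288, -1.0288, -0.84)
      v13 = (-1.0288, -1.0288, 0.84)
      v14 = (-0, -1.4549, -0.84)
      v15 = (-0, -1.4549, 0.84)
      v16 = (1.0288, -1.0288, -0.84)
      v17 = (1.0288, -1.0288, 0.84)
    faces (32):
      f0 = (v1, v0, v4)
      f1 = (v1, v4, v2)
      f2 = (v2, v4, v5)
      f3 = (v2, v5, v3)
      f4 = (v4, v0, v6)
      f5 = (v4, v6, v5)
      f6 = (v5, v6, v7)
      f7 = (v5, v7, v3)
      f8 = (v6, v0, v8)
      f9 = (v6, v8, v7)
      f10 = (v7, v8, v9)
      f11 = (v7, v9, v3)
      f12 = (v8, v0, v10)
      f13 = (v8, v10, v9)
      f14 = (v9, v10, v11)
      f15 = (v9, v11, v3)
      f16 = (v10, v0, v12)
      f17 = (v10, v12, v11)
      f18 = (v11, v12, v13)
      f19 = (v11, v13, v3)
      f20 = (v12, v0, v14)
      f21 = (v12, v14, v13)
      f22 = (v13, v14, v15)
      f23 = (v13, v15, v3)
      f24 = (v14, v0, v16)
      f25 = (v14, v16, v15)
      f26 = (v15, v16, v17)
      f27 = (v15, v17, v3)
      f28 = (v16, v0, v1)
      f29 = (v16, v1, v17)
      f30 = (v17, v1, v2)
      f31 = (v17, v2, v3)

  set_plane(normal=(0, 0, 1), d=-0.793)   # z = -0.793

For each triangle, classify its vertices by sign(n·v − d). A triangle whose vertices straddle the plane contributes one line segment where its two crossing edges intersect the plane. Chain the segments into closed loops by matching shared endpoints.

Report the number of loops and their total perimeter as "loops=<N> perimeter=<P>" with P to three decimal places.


loops=1 perimeter=8.908

Straddling triangles (16 of 32):
  (v1,v4,v2) [--+] → (1.04072, 1.00002, -0.793)–(1.4549, 0, -0.793)  len=1.0824
  (v2,v4,v5) [+-+] → (1.04072, 1.00002, -0.793)–(1.0288, 1.0288, -0.793)  len=0.0312
  (v4,v6,v5) [--+] → (0.0287819, 1.44298, -0.793)–(1.0288, 1.0288, -0.793)  len=1.0824
  (v5,v6,v7) [+-+] → (0.0287819, 1.44298, -0.793)–(0, 1.4549, -0.793)  len=0.0312
  (v6,v8,v7) [--+] → (-1.00002, 1.04072, -0.793)–(0, 1.4549, -0.793)  len=1.0824
  (v7,v8,v9) [+-+] → (-1.00002, 1.04072, -0.793)–(-1.0288, 1.0288, -0.793)  len=0.0312
  (v8,v10,v9) [--+] → (-1.44298, 0.0287819, -0.793)–(-1.0288, 1.0288, -0.793)  len=1.0824
  (v9,v10,v11) [+-+] → (-1.44298, 0.0287819, -0.793)–(-1.4549, 0, -0.793)  len=0.0312
  (v10,v12,v11) [--+] → (-1.04072, -1.00002, -0.793)–(-1.4549, 0, -0.793)  len=1.0824
  (v11,v12,v13) [+-+] → (-1.04072, -1.00002, -0.793)–(-1.0288, -1.0288, -0.793)  len=0.0312
  (v12,v14,v13) [--+] → (-0.0287819, -1.44298, -0.793)–(-1.0288, -1.0288, -0.793)  len=1.0824
  (v13,v14,v15) [+-+] → (-0.0287819, -1.44298, -0.793)–(0, -1.4549, -0.793)  len=0.0312
  (v14,v16,v15) [--+] → (1.00002, -1.04072, -0.793)–(0, -1.4549, -0.793)  len=1.0824
  (v15,v16,v17) [+-+] → (1.00002, -1.04072, -0.793)–(1.0288, -1.0288, -0.793)  len=0.0312
  (v16,v1,v17) [--+] → (1.44298, -0.0287819, -0.793)–(1.0288, -1.0288, -0.793)  len=1.0824
  (v17,v1,v2) [+-+] → (1.44298, -0.0287819, -0.793)–(1.4549, 0, -0.793)  len=0.0312

Chained into 1 loop(s):
  loop 1: 16 segments, perimeter = 8.9084
Total perimeter = 8.908


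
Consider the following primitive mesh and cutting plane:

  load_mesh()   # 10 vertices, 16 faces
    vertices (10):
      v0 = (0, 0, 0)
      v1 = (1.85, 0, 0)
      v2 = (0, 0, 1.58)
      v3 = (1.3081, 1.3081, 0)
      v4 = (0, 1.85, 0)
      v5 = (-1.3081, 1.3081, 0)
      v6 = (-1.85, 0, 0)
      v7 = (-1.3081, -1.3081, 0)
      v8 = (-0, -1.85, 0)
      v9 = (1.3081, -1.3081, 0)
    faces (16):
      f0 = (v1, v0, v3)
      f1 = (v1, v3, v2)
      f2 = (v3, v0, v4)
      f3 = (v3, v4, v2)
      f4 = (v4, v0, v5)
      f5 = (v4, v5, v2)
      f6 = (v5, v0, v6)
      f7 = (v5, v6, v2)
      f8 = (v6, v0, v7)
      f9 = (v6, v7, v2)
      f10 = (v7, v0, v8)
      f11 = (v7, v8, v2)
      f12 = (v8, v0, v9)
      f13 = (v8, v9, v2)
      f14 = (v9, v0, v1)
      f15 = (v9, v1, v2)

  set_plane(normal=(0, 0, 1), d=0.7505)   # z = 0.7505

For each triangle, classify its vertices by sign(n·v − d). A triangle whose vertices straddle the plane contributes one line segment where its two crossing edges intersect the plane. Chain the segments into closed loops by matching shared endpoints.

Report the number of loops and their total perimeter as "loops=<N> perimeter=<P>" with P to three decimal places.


loops=1 perimeter=5.947

Straddling triangles (8 of 16):
  (v1,v3,v2) [--+] → (0.686753, 0.686753, 0.7505)–(0.97125, 0, 0.7505)  len=0.7433
  (v3,v4,v2) [--+] → (0, 0.97125, 0.7505)–(0.686753, 0.686753, 0.7505)  len=0.7433
  (v4,v5,v2) [--+] → (-0.686753, 0.686753, 0.7505)–(0, 0.97125, 0.7505)  len=0.7433
  (v5,v6,v2) [--+] → (-0.97125, 0, 0.7505)–(-0.686753, 0.686753, 0.7505)  len=0.7433
  (v6,v7,v2) [--+] → (-0.686753, -0.686753, 0.7505)–(-0.97125, 0, 0.7505)  len=0.7433
  (v7,v8,v2) [--+] → (0, -0.97125, 0.7505)–(-0.686753, -0.686753, 0.7505)  len=0.7433
  (v8,v9,v2) [--+] → (0.686753, -0.686753, 0.7505)–(0, -0.97125, 0.7505)  len=0.7433
  (v9,v1,v2) [--+] → (0.97125, 0, 0.7505)–(0.686753, -0.686753, 0.7505)  len=0.7433

Chained into 1 loop(s):
  loop 1: 8 segments, perimeter = 5.9468
Total perimeter = 5.947


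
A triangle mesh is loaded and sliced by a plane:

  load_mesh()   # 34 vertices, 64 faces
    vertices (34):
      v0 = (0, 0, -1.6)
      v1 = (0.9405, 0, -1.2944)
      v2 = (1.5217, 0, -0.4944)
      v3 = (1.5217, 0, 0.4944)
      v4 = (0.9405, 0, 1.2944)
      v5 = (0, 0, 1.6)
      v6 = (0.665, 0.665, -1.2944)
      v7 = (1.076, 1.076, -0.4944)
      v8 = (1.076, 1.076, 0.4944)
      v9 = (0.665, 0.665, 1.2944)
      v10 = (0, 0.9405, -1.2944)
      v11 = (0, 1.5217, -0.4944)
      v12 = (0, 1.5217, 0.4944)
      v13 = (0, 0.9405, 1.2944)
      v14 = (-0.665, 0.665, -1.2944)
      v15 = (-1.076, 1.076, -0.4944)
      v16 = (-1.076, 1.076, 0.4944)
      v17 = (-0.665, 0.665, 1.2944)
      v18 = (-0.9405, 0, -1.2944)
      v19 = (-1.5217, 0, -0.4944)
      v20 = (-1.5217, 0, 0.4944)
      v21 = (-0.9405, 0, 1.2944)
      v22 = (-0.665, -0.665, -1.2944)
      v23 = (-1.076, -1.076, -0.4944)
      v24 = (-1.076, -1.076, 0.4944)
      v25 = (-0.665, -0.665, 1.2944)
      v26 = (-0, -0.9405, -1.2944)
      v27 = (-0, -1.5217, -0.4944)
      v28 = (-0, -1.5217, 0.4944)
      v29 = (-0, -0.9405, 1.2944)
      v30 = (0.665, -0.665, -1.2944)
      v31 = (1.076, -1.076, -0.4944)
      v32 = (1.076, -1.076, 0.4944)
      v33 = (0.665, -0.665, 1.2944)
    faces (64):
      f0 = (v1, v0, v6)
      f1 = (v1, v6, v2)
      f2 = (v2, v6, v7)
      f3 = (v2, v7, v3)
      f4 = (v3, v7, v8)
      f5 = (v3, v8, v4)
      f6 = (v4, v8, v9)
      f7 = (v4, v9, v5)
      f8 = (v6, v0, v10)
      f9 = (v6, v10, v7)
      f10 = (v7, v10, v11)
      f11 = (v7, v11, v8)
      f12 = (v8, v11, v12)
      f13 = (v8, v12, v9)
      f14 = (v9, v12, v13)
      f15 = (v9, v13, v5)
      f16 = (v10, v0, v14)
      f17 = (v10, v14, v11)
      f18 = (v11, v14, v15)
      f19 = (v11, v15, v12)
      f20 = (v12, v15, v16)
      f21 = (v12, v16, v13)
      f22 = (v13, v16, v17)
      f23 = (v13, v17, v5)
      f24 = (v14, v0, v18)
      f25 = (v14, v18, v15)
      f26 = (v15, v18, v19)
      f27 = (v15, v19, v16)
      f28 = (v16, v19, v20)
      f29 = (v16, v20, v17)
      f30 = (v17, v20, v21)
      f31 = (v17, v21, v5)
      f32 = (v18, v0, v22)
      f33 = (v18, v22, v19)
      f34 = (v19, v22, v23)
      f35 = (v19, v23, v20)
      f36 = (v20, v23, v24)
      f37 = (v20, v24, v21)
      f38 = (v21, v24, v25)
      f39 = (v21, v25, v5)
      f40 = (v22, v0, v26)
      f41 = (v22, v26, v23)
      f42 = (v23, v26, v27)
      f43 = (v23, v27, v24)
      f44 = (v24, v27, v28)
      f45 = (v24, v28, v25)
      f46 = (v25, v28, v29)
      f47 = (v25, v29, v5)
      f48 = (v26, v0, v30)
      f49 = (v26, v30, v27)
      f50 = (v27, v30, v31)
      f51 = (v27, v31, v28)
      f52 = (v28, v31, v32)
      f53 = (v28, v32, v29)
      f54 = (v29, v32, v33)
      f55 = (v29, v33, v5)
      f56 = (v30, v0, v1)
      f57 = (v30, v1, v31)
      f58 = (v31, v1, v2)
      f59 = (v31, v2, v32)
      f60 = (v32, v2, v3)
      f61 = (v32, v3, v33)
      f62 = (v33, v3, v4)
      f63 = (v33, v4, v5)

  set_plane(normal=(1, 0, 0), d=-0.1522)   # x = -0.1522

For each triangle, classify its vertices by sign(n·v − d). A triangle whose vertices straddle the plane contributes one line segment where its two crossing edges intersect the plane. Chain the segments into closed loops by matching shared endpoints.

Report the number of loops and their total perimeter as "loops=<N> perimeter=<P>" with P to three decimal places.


loops=1 perimeter=9.598

Straddling triangles (20 of 64):
  (v10,v0,v14) [++-] → (-0.1522, 0.1522, -1.53006)–(-0.1522, 0.877446, -1.2944)  len=0.7626
  (v10,v14,v11) [+-+] → (-0.1522, 0.877446, -1.2944)–(-0.1522, 1.32563, -0.677498)  len=0.7625
  (v11,v14,v15) [+--] → (-0.1522, 1.32563, -0.677498)–(-0.1522, 1.45866, -0.4944)  len=0.2263
  (v11,v15,v12) [+-+] → (-0.1522, 1.45866, -0.4944)–(-0.1522, 1.45866, 0.354534)  len=0.8489
  (v12,v15,v16) [+--] → (-0.1522, 1.45866, 0.354534)–(-0.1522, 1.45866, 0.4944)  len=0.1399
  (v12,v16,v13) [+-+] → (-0.1522, 1.45866, 0.4944)–(-0.1522, 0.959666, 1.18124)  len=0.8490
  (v13,v16,v17) [+--] → (-0.1522, 0.959666, 1.18124)–(-0.1522, 0.877446, 1.2944)  len=0.1399
  (v13,v17,v5) [+-+] → (-0.1522, 0.877446, 1.2944)–(-0.1522, 0.1522, 1.53006)  len=0.7626
  (v14,v0,v18) [-+-] → (-0.1522, 0.1522, -1.53006)–(-0.1522, 0, -1.55055)  len=0.1536
  (v17,v21,v5) [--+] → (-0.1522, 0, 1.55055)–(-0.1522, 0.1522, 1.53006)  len=0.1536
  (v18,v0,v22) [-+-] → (-0.1522, 0, -1.55055)–(-0.1522, -0.1522, -1.53006)  len=0.1536
  (v21,v25,v5) [--+] → (-0.1522, -0.1522, 1.53006)–(-0.1522, 0, 1.55055)  len=0.1536
  (v22,v0,v26) [-++] → (-0.1522, -0.1522, -1.53006)–(-0.1522, -0.877446, -1.2944)  len=0.7626
  (v22,v26,v23) [-+-] → (-0.1522, -0.877446, -1.2944)–(-0.1522, -0.959666, -1.18124)  len=0.1399
  (v23,v26,v27) [-++] → (-0.1522, -0.959666, -1.18124)–(-0.1522, -1.45866, -0.4944)  len=0.8490
  (v23,v27,v24) [-+-] → (-0.1522, -1.45866, -0.4944)–(-0.1522, -1.45866, -0.354534)  len=0.1399
  (v24,v27,v28) [-++] → (-0.1522, -1.45866, -0.354534)–(-0.1522, -1.45866, 0.4944)  len=0.8489
  (v24,v28,v25) [-+-] → (-0.1522, -1.45866, 0.4944)–(-0.1522, -1.32563, 0.677498)  len=0.2263
  (v25,v28,v29) [-++] → (-0.1522, -1.32563, 0.677498)–(-0.1522, -0.877446, 1.2944)  len=0.7625
  (v25,v29,v5) [-++] → (-0.1522, -0.877446, 1.2944)–(-0.1522, -0.1522, 1.53006)  len=0.7626

Chained into 1 loop(s):
  loop 1: 20 segments, perimeter = 9.5975
Total perimeter = 9.598


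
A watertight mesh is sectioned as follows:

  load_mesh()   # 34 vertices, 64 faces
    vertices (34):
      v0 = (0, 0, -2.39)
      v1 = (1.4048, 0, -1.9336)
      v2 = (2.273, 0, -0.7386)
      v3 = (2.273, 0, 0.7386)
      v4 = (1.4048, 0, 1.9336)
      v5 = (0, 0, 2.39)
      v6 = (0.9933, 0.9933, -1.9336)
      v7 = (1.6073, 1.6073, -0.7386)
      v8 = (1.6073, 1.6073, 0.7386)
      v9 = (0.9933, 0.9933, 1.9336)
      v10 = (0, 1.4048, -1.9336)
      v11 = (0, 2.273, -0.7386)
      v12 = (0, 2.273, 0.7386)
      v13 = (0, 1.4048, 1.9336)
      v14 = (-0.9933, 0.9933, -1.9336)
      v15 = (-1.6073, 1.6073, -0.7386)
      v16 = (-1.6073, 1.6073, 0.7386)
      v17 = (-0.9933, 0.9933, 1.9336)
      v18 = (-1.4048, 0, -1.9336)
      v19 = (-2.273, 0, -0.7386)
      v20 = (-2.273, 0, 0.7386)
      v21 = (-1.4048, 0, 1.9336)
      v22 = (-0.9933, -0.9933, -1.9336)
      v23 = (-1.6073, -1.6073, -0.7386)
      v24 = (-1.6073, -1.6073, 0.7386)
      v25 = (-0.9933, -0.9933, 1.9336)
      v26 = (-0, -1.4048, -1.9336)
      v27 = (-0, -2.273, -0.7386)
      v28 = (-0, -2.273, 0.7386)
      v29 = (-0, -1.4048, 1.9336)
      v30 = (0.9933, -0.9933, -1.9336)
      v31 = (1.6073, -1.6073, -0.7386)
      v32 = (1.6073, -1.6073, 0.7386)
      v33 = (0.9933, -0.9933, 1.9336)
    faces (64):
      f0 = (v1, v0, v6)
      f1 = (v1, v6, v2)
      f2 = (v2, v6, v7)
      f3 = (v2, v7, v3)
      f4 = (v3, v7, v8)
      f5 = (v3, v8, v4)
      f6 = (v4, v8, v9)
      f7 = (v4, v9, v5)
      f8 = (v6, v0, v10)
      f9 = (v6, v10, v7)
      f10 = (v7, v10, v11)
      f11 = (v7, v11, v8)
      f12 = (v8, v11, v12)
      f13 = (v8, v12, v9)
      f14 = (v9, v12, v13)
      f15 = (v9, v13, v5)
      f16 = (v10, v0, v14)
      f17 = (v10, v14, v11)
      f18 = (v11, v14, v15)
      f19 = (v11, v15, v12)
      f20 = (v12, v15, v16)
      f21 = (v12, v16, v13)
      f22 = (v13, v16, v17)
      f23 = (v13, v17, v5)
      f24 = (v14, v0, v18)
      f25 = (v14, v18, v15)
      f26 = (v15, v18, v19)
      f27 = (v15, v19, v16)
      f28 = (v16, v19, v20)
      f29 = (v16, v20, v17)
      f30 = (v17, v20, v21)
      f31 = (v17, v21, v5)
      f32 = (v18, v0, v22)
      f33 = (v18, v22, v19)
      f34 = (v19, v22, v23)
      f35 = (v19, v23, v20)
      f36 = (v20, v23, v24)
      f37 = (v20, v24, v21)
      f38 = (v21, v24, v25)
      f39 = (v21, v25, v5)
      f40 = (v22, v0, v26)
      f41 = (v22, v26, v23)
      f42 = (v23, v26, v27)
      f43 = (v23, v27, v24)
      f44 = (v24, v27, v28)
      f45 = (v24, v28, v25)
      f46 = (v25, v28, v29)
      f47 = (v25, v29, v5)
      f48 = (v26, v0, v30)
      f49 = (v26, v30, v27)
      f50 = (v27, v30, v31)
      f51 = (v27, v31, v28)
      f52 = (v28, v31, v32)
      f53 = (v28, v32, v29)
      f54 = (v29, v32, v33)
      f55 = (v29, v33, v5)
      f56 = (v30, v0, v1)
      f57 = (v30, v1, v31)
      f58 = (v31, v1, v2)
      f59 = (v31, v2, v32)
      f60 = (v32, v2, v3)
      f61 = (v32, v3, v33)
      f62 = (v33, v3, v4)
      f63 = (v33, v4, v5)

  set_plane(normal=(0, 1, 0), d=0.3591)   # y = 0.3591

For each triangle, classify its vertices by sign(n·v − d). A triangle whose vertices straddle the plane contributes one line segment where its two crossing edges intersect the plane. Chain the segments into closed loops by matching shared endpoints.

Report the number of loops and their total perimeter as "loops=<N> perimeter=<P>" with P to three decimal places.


Straddling triangles (20 of 64):
  (v1,v0,v6) [--+] → (0.3591, 0.3591, -2.225)–(1.25603, 0.3591, -1.9336)  len=0.9431
  (v1,v6,v2) [-+-] → (1.25603, 0.3591, -1.9336)–(1.81036, 0.3591, -1.17062)  len=0.9431
  (v2,v6,v7) [-++] → (1.81036, 0.3591, -1.17062)–(2.12427, 0.3591, -0.7386)  len=0.5340
  (v2,v7,v3) [-+-] → (2.12427, 0.3591, -0.7386)–(2.12427, 0.3591, 0.408567)  len=1.1472
  (v3,v7,v8) [-++] → (2.12427, 0.3591, 0.408567)–(2.12427, 0.3591, 0.7386)  len=0.3300
  (v3,v8,v4) [-+-] → (2.12427, 0.3591, 0.7386)–(1.45004, 0.3591, 1.66662)  len=1.1471
  (v4,v8,v9) [-++] → (1.45004, 0.3591, 1.66662)–(1.25603, 0.3591, 1.9336)  len=0.3300
  (v4,v9,v5) [-+-] → (1.25603, 0.3591, 1.9336)–(0.3591, 0.3591, 2.225)  len=0.9431
  (v6,v0,v10) [+-+] → (0.3591, 0.3591, -2.225)–(0, 0.3591, -2.27333)  len=0.3623
  (v9,v13,v5) [++-] → (0, 0.3591, 2.27333)–(0.3591, 0.3591, 2.225)  len=0.3623
  (v10,v0,v14) [+-+] → (0, 0.3591, -2.27333)–(-0.3591, 0.3591, -2.225)  len=0.3623
  (v13,v17,v5) [++-] → (-0.3591, 0.3591, 2.225)–(0, 0.3591, 2.27333)  len=0.3623
  (v14,v0,v18) [+--] → (-0.3591, 0.3591, -2.225)–(-1.25603, 0.3591, -1.9336)  len=0.9431
  (v14,v18,v15) [+-+] → (-1.25603, 0.3591, -1.9336)–(-1.45004, 0.3591, -1.66662)  len=0.3300
  (v15,v18,v19) [+--] → (-1.45004, 0.3591, -1.66662)–(-2.12427, 0.3591, -0.7386)  len=1.1471
  (v15,v19,v16) [+-+] → (-2.12427, 0.3591, -0.7386)–(-2.12427, 0.3591, -0.408567)  len=0.3300
  (v16,v19,v20) [+--] → (-2.12427, 0.3591, -0.408567)–(-2.12427, 0.3591, 0.7386)  len=1.1472
  (v16,v20,v17) [+-+] → (-2.12427, 0.3591, 0.7386)–(-1.81036, 0.3591, 1.17062)  len=0.5340
  (v17,v20,v21) [+--] → (-1.81036, 0.3591, 1.17062)–(-1.25603, 0.3591, 1.9336)  len=0.9431
  (v17,v21,v5) [+--] → (-1.25603, 0.3591, 1.9336)–(-0.3591, 0.3591, 2.225)  len=0.9431

Chained into 1 loop(s):
  loop 1: 20 segments, perimeter = 14.0845
Total perimeter = 14.085

loops=1 perimeter=14.085


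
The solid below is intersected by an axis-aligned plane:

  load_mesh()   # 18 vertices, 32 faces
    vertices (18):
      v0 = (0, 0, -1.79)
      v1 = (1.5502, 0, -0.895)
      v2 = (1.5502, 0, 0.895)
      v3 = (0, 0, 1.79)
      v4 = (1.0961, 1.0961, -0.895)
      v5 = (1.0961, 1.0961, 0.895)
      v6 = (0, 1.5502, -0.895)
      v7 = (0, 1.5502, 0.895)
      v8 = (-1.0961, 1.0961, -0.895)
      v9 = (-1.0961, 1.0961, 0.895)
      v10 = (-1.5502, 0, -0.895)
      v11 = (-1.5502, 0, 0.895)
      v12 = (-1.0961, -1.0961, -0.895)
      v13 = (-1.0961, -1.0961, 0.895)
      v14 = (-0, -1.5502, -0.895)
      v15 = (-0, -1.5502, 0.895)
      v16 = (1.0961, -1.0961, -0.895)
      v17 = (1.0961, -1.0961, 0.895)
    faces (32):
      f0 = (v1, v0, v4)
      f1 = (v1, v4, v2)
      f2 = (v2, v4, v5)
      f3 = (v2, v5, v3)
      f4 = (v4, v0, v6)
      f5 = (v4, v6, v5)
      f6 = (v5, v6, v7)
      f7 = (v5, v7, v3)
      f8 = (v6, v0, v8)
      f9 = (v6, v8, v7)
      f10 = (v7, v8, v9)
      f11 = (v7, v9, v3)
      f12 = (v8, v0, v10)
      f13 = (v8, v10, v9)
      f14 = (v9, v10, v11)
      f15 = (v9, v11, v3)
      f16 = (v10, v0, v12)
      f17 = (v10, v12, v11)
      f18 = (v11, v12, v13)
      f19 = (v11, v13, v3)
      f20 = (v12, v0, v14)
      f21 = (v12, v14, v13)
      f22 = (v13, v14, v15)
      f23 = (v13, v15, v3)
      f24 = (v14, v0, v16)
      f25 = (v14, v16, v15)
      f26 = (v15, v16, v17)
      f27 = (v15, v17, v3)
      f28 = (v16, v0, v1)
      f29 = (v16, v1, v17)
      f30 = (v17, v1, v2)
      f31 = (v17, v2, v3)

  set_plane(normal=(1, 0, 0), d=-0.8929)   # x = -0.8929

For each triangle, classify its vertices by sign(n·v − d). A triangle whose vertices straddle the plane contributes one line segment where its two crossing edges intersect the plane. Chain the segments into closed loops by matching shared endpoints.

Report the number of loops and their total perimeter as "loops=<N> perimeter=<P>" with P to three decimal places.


Straddling triangles (12 of 32):
  (v6,v0,v8) [++-] → (-0.8929, 0.8929, -1.06092)–(-0.8929, 1.18028, -0.895)  len=0.3318
  (v6,v8,v7) [+-+] → (-0.8929, 1.18028, -0.895)–(-0.8929, 1.18028, -0.563162)  len=0.3318
  (v7,v8,v9) [+--] → (-0.8929, 1.18028, -0.563162)–(-0.8929, 1.18028, 0.895)  len=1.4582
  (v7,v9,v3) [+-+] → (-0.8929, 1.18028, 0.895)–(-0.8929, 0.8929, 1.06092)  len=0.3318
  (v8,v0,v10) [-+-] → (-0.8929, 0.8929, -1.06092)–(-0.8929, 0, -1.27449)  len=0.9181
  (v9,v11,v3) [--+] → (-0.8929, 0, 1.27449)–(-0.8929, 0.8929, 1.06092)  len=0.9181
  (v10,v0,v12) [-+-] → (-0.8929, 0, -1.27449)–(-0.8929, -0.8929, -1.06092)  len=0.9181
  (v11,v13,v3) [--+] → (-0.8929, -0.8929, 1.06092)–(-0.8929, 0, 1.27449)  len=0.9181
  (v12,v0,v14) [-++] → (-0.8929, -0.8929, -1.06092)–(-0.8929, -1.18028, -0.895)  len=0.3318
  (v12,v14,v13) [-+-] → (-0.8929, -1.18028, -0.895)–(-0.8929, -1.18028, 0.563162)  len=1.4582
  (v13,v14,v15) [-++] → (-0.8929, -1.18028, 0.563162)–(-0.8929, -1.18028, 0.895)  len=0.3318
  (v13,v15,v3) [-++] → (-0.8929, -1.18028, 0.895)–(-0.8929, -0.8929, 1.06092)  len=0.3318

Chained into 1 loop(s):
  loop 1: 12 segments, perimeter = 8.5797
Total perimeter = 8.580

loops=1 perimeter=8.580


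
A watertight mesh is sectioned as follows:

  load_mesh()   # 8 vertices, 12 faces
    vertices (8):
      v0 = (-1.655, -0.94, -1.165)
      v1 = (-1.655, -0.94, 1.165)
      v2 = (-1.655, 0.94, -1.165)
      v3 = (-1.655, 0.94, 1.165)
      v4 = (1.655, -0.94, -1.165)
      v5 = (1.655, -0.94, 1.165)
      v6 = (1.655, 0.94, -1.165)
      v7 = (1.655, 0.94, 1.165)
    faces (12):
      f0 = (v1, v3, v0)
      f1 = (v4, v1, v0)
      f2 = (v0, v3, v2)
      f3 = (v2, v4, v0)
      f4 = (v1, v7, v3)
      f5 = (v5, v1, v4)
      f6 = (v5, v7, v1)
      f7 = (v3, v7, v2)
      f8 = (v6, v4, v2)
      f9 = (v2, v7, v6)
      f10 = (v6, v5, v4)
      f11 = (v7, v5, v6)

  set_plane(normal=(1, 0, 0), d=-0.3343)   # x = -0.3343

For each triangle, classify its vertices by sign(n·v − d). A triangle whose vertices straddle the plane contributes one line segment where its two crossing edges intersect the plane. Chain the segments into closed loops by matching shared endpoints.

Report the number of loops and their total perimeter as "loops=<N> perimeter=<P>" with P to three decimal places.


Straddling triangles (8 of 12):
  (v4,v1,v0) [+--] → (-0.3343, -0.94, 0.235323)–(-0.3343, -0.94, -1.165)  len=1.4003
  (v2,v4,v0) [-+-] → (-0.3343, 0.189874, -1.165)–(-0.3343, -0.94, -1.165)  len=1.1299
  (v1,v7,v3) [-+-] → (-0.3343, -0.189874, 1.165)–(-0.3343, 0.94, 1.165)  len=1.1299
  (v5,v1,v4) [+-+] → (-0.3343, -0.94, 1.165)–(-0.3343, -0.94, 0.235323)  len=0.9297
  (v5,v7,v1) [++-] → (-0.3343, -0.189874, 1.165)–(-0.3343, -0.94, 1.165)  len=0.7501
  (v3,v7,v2) [-+-] → (-0.3343, 0.94, 1.165)–(-0.3343, 0.94, -0.235323)  len=1.4003
  (v6,v4,v2) [++-] → (-0.3343, 0.189874, -1.165)–(-0.3343, 0.94, -1.165)  len=0.7501
  (v2,v7,v6) [-++] → (-0.3343, 0.94, -0.235323)–(-0.3343, 0.94, -1.165)  len=0.9297

Chained into 1 loop(s):
  loop 1: 8 segments, perimeter = 8.4200
Total perimeter = 8.420

loops=1 perimeter=8.420


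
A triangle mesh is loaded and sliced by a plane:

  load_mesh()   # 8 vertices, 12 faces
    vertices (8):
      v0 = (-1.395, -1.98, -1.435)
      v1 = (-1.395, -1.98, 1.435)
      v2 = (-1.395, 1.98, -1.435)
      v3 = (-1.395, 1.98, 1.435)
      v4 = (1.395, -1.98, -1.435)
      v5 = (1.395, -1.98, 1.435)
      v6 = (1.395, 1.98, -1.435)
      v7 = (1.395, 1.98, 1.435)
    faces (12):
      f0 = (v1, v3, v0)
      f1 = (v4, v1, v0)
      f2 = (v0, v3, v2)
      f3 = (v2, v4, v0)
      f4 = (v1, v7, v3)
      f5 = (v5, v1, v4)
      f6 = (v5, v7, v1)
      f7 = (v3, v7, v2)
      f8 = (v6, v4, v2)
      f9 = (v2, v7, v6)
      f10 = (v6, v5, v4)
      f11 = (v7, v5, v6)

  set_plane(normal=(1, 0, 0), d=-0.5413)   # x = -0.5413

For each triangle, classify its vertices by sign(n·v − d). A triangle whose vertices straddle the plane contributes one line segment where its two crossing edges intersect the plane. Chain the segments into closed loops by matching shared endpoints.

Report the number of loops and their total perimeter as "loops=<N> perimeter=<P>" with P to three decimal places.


loops=1 perimeter=13.660

Straddling triangles (8 of 12):
  (v4,v1,v0) [+--] → (-0.5413, -1.98, 0.556821)–(-0.5413, -1.98, -1.435)  len=1.9918
  (v2,v4,v0) [-+-] → (-0.5413, 0.768297, -1.435)–(-0.5413, -1.98, -1.435)  len=2.7483
  (v1,v7,v3) [-+-] → (-0.5413, -0.768297, 1.435)–(-0.5413, 1.98, 1.435)  len=2.7483
  (v5,v1,v4) [+-+] → (-0.5413, -1.98, 1.435)–(-0.5413, -1.98, 0.556821)  len=0.8782
  (v5,v7,v1) [++-] → (-0.5413, -0.768297, 1.435)–(-0.5413, -1.98, 1.435)  len=1.2117
  (v3,v7,v2) [-+-] → (-0.5413, 1.98, 1.435)–(-0.5413, 1.98, -0.556821)  len=1.9918
  (v6,v4,v2) [++-] → (-0.5413, 0.768297, -1.435)–(-0.5413, 1.98, -1.435)  len=1.2117
  (v2,v7,v6) [-++] → (-0.5413, 1.98, -0.556821)–(-0.5413, 1.98, -1.435)  len=0.8782

Chained into 1 loop(s):
  loop 1: 8 segments, perimeter = 13.6600
Total perimeter = 13.660


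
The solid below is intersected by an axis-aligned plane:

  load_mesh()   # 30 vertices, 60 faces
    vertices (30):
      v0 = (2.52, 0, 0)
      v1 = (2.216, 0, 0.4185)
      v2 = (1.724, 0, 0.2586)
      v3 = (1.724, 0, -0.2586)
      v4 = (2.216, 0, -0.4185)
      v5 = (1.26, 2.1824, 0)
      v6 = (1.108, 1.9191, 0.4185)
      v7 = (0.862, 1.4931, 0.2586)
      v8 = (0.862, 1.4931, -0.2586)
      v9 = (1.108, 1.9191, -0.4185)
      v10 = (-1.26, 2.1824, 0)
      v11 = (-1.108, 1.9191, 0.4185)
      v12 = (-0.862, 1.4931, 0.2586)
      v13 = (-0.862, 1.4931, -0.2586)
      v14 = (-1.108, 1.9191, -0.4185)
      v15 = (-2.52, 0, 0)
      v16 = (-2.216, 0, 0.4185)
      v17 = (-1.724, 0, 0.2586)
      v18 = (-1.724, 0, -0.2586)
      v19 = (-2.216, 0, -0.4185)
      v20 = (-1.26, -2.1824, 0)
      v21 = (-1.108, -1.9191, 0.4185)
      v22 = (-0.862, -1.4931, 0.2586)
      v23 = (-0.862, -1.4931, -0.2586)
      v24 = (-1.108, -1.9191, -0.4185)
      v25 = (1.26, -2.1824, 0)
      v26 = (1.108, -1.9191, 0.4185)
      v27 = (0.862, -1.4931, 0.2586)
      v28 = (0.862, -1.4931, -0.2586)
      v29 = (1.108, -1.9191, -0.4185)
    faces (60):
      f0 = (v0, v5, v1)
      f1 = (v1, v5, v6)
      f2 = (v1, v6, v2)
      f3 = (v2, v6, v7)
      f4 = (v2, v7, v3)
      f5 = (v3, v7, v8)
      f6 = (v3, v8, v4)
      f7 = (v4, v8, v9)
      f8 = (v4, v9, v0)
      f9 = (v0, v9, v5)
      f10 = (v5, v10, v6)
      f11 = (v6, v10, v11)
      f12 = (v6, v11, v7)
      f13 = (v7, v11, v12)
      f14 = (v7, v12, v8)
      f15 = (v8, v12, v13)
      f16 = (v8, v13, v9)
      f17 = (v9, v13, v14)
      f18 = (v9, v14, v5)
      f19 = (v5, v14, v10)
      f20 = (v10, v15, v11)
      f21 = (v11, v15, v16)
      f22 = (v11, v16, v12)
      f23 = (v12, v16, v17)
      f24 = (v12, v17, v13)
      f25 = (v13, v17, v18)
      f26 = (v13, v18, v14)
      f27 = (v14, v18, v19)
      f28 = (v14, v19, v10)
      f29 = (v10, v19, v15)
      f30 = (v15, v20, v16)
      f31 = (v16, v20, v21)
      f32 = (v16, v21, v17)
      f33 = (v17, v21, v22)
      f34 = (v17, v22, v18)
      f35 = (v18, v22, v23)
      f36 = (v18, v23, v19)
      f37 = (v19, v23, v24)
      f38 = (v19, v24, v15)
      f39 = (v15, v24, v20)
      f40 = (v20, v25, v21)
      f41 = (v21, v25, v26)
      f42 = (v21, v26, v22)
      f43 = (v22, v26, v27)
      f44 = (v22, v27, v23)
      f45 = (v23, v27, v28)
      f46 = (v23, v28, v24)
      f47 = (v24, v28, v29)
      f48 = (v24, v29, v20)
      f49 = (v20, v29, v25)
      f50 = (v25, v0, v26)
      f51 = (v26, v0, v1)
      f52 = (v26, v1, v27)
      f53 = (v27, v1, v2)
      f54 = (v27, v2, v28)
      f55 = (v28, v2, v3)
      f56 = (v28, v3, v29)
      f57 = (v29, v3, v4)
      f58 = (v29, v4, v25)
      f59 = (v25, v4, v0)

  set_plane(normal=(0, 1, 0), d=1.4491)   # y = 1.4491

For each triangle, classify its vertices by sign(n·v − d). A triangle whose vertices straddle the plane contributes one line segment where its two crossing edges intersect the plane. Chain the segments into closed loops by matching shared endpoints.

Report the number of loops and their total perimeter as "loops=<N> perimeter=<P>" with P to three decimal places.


Straddling triangles (20 of 60):
  (v0,v5,v1) [-+-] → (1.68337, 1.4491, 0)–(1.58122, 1.4491, 0.140619)  len=0.1738
  (v1,v5,v6) [-++] → (1.58122, 1.4491, 0.140619)–(1.37936, 1.4491, 0.4185)  len=0.3435
  (v1,v6,v2) [-+-] → (1.37936, 1.4491, 0.4185)–(1.25886, 1.4491, 0.379339)  len=0.1267
  (v2,v6,v7) [-++] → (1.25886, 1.4491, 0.379339)–(0.887402, 1.4491, 0.2586)  len=0.3906
  (v2,v7,v3) [-+-] → (0.887402, 1.4491, 0.2586)–(0.887402, 1.4491, 0.243359)  len=0.0152
  (v3,v7,v8) [-++] → (0.887402, 1.4491, 0.243359)–(0.887402, 1.4491, -0.2586)  len=0.5020
  (v3,v8,v4) [-+-] → (0.887402, 1.4491, -0.2586)–(0.901901, 1.4491, -0.263312)  len=0.0152
  (v4,v8,v9) [-++] → (0.901901, 1.4491, -0.263312)–(1.37936, 1.4491, -0.4185)  len=0.5020
  (v4,v9,v0) [-+-] → (1.37936, 1.4491, -0.4185)–(1.45381, 1.4491, -0.316007)  len=0.1267
  (v0,v9,v5) [-++] → (1.45381, 1.4491, -0.316007)–(1.68337, 1.4491, 0)  len=0.3906
  (v10,v15,v11) [+-+] → (-1.68337, 1.4491, 0)–(-1.45381, 1.4491, 0.316007)  len=0.3906
  (v11,v15,v16) [+--] → (-1.45381, 1.4491, 0.316007)–(-1.37936, 1.4491, 0.4185)  len=0.1267
  (v11,v16,v12) [+-+] → (-1.37936, 1.4491, 0.4185)–(-0.901901, 1.4491, 0.263312)  len=0.5020
  (v12,v16,v17) [+--] → (-0.901901, 1.4491, 0.263312)–(-0.887402, 1.4491, 0.2586)  len=0.0152
  (v12,v17,v13) [+-+] → (-0.887402, 1.4491, 0.2586)–(-0.887402, 1.4491, -0.243359)  len=0.5020
  (v13,v17,v18) [+--] → (-0.887402, 1.4491, -0.243359)–(-0.887402, 1.4491, -0.2586)  len=0.0152
  (v13,v18,v14) [+-+] → (-0.887402, 1.4491, -0.2586)–(-1.25886, 1.4491, -0.379339)  len=0.3906
  (v14,v18,v19) [+--] → (-1.25886, 1.4491, -0.379339)–(-1.37936, 1.4491, -0.4185)  len=0.1267
  (v14,v19,v10) [+-+] → (-1.37936, 1.4491, -0.4185)–(-1.58122, 1.4491, -0.140619)  len=0.3435
  (v10,v19,v15) [+--] → (-1.58122, 1.4491, -0.140619)–(-1.68337, 1.4491, 0)  len=0.1738

Chained into 2 loop(s):
  loop 1: 10 segments, perimeter = 2.5863
  loop 2: 10 segments, perimeter = 2.5863
Total perimeter = 5.173

loops=2 perimeter=5.173
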